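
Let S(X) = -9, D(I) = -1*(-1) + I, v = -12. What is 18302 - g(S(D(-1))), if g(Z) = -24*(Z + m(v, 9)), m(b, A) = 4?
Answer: 18182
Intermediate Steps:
D(I) = 1 + I
g(Z) = -96 - 24*Z (g(Z) = -24*(Z + 4) = -24*(4 + Z) = -96 - 24*Z)
18302 - g(S(D(-1))) = 18302 - (-96 - 24*(-9)) = 18302 - (-96 + 216) = 18302 - 1*120 = 18302 - 120 = 18182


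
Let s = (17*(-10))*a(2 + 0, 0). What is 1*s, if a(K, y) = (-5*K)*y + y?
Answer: 0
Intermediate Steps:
a(K, y) = y - 5*K*y (a(K, y) = -5*K*y + y = y - 5*K*y)
s = 0 (s = (17*(-10))*(0*(1 - 5*(2 + 0))) = -0*(1 - 5*2) = -0*(1 - 10) = -0*(-9) = -170*0 = 0)
1*s = 1*0 = 0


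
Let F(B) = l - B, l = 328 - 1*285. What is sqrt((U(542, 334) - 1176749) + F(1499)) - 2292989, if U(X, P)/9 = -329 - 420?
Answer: -2292989 + I*sqrt(1184946) ≈ -2.293e+6 + 1088.6*I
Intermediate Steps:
l = 43 (l = 328 - 285 = 43)
F(B) = 43 - B
U(X, P) = -6741 (U(X, P) = 9*(-329 - 420) = 9*(-749) = -6741)
sqrt((U(542, 334) - 1176749) + F(1499)) - 2292989 = sqrt((-6741 - 1176749) + (43 - 1*1499)) - 2292989 = sqrt(-1183490 + (43 - 1499)) - 2292989 = sqrt(-1183490 - 1456) - 2292989 = sqrt(-1184946) - 2292989 = I*sqrt(1184946) - 2292989 = -2292989 + I*sqrt(1184946)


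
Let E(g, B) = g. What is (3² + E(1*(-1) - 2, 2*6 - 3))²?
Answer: 36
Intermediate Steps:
(3² + E(1*(-1) - 2, 2*6 - 3))² = (3² + (1*(-1) - 2))² = (9 + (-1 - 2))² = (9 - 3)² = 6² = 36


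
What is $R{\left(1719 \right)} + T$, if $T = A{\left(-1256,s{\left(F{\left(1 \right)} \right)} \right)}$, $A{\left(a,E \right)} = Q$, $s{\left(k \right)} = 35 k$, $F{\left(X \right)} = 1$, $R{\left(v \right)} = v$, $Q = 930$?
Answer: $2649$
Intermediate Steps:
$A{\left(a,E \right)} = 930$
$T = 930$
$R{\left(1719 \right)} + T = 1719 + 930 = 2649$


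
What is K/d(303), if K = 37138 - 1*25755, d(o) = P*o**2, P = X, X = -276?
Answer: -11383/25339284 ≈ -0.00044922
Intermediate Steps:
P = -276
d(o) = -276*o**2
K = 11383 (K = 37138 - 25755 = 11383)
K/d(303) = 11383/((-276*303**2)) = 11383/((-276*91809)) = 11383/(-25339284) = 11383*(-1/25339284) = -11383/25339284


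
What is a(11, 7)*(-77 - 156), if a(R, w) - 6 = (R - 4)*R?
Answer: -19339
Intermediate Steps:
a(R, w) = 6 + R*(-4 + R) (a(R, w) = 6 + (R - 4)*R = 6 + (-4 + R)*R = 6 + R*(-4 + R))
a(11, 7)*(-77 - 156) = (6 + 11² - 4*11)*(-77 - 156) = (6 + 121 - 44)*(-233) = 83*(-233) = -19339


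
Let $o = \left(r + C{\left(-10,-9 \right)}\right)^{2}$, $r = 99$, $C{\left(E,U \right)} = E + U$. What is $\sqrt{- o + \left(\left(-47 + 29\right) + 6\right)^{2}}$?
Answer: $4 i \sqrt{391} \approx 79.095 i$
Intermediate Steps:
$o = 6400$ ($o = \left(99 - 19\right)^{2} = 80^{2} = 6400$)
$\sqrt{- o + \left(\left(-47 + 29\right) + 6\right)^{2}} = \sqrt{\left(-1\right) 6400 + \left(\left(-47 + 29\right) + 6\right)^{2}} = \sqrt{-6400 + \left(-18 + 6\right)^{2}} = \sqrt{-6400 + \left(-12\right)^{2}} = \sqrt{-6400 + 144} = \sqrt{-6256} = 4 i \sqrt{391}$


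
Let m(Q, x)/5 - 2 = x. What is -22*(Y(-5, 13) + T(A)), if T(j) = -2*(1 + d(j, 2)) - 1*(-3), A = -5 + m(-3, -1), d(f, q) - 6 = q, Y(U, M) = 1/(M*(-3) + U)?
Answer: 661/2 ≈ 330.50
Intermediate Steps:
m(Q, x) = 10 + 5*x
Y(U, M) = 1/(U - 3*M) (Y(U, M) = 1/(-3*M + U) = 1/(U - 3*M))
d(f, q) = 6 + q
A = 0 (A = -5 + (10 + 5*(-1)) = -5 + (10 - 5) = -5 + 5 = 0)
T(j) = -15 (T(j) = -2*(1 + (6 + 2)) - 1*(-3) = -2*(1 + 8) + 3 = -2*9 + 3 = -18 + 3 = -15)
-22*(Y(-5, 13) + T(A)) = -22*(-1/(-1*(-5) + 3*13) - 15) = -22*(-1/(5 + 39) - 15) = -22*(-1/44 - 15) = -22*(-661/44) = 661/2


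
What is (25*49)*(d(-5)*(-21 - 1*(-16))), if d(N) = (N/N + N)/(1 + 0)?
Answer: 24500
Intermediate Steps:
d(N) = 1 + N (d(N) = (1 + N)/1 = (1 + N)*1 = 1 + N)
(25*49)*(d(-5)*(-21 - 1*(-16))) = (25*49)*((1 - 5)*(-21 - 1*(-16))) = 1225*(-4*(-21 + 16)) = 1225*(-4*(-5)) = 1225*20 = 24500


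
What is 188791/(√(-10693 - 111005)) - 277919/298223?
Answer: -277919/298223 - 188791*I*√13522/40566 ≈ -0.93192 - 541.18*I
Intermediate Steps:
188791/(√(-10693 - 111005)) - 277919/298223 = 188791/(√(-121698)) - 277919*1/298223 = 188791/((3*I*√13522)) - 277919/298223 = 188791*(-I*√13522/40566) - 277919/298223 = -188791*I*√13522/40566 - 277919/298223 = -277919/298223 - 188791*I*√13522/40566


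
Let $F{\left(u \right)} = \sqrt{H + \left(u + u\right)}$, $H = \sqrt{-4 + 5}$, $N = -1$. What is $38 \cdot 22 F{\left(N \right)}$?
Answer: $836 i \approx 836.0 i$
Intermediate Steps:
$H = 1$ ($H = \sqrt{1} = 1$)
$F{\left(u \right)} = \sqrt{1 + 2 u}$ ($F{\left(u \right)} = \sqrt{1 + \left(u + u\right)} = \sqrt{1 + 2 u}$)
$38 \cdot 22 F{\left(N \right)} = 38 \cdot 22 \sqrt{1 + 2 \left(-1\right)} = 836 \sqrt{1 - 2} = 836 \sqrt{-1} = 836 i$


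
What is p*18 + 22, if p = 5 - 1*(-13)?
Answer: 346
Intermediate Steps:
p = 18 (p = 5 + 13 = 18)
p*18 + 22 = 18*18 + 22 = 324 + 22 = 346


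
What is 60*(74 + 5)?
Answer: 4740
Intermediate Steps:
60*(74 + 5) = 60*79 = 4740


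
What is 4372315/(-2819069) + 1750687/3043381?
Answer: -761028449692/779954639299 ≈ -0.97573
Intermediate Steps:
4372315/(-2819069) + 1750687/3043381 = 4372315*(-1/2819069) + 1750687*(1/3043381) = -4372315/2819069 + 1750687/3043381 = -761028449692/779954639299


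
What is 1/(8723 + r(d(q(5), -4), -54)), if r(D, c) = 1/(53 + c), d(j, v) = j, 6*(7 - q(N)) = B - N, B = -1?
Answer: 1/8722 ≈ 0.00011465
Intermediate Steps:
q(N) = 43/6 + N/6 (q(N) = 7 - (-1 - N)/6 = 7 + (1/6 + N/6) = 43/6 + N/6)
1/(8723 + r(d(q(5), -4), -54)) = 1/(8723 + 1/(53 - 54)) = 1/(8723 + 1/(-1)) = 1/(8723 - 1) = 1/8722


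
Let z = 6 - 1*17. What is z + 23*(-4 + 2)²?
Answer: 81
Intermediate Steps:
z = -11 (z = 6 - 17 = -11)
z + 23*(-4 + 2)² = -11 + 23*(-4 + 2)² = -11 + 23*(-2)² = -11 + 23*4 = -11 + 92 = 81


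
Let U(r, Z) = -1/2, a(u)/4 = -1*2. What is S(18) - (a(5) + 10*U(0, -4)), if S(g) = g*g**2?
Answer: 5845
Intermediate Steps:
a(u) = -8 (a(u) = 4*(-1*2) = 4*(-2) = -8)
U(r, Z) = -1/2 (U(r, Z) = -1*1/2 = -1/2)
S(g) = g**3
S(18) - (a(5) + 10*U(0, -4)) = 18**3 - (-8 + 10*(-1/2)) = 5832 - (-8 - 5) = 5832 - 1*(-13) = 5832 + 13 = 5845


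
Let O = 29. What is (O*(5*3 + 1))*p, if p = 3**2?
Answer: 4176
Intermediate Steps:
p = 9
(O*(5*3 + 1))*p = (29*(5*3 + 1))*9 = (29*(15 + 1))*9 = (29*16)*9 = 464*9 = 4176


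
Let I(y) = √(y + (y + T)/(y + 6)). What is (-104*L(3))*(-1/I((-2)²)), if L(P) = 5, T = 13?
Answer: 520*√570/57 ≈ 217.80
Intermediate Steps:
I(y) = √(y + (13 + y)/(6 + y)) (I(y) = √(y + (y + 13)/(y + 6)) = √(y + (13 + y)/(6 + y)))
(-104*L(3))*(-1/I((-2)²)) = (-104*5)*(-1/(√((13 + (-2)² + (-2)²*(6 + (-2)²))/(6 + (-2)²)))) = -(-520)/(√((13 + 4 + 4*(6 + 4))/(6 + 4))) = -(-520)/(√((13 + 4 + 4*10)/10)) = -(-520)/(√((13 + 4 + 40)/10)) = -(-520)/(√((⅒)*57)) = -(-520)/(√(57/10)) = -(-520)/(√570/10) = -(-520)*√570/57 = 520*√570/57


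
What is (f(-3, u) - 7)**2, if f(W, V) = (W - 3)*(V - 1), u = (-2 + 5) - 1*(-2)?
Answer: 961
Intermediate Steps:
u = 5 (u = 3 + 2 = 5)
f(W, V) = (-1 + V)*(-3 + W) (f(W, V) = (-3 + W)*(-1 + V) = (-1 + V)*(-3 + W))
(f(-3, u) - 7)**2 = ((3 - 1*(-3) - 3*5 + 5*(-3)) - 7)**2 = ((3 + 3 - 15 - 15) - 7)**2 = (-24 - 7)**2 = (-31)**2 = 961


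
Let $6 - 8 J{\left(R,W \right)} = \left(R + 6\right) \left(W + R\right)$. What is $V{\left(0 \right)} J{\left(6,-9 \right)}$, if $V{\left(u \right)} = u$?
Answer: $0$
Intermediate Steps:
$J{\left(R,W \right)} = \frac{3}{4} - \frac{\left(6 + R\right) \left(R + W\right)}{8}$ ($J{\left(R,W \right)} = \frac{3}{4} - \frac{\left(R + 6\right) \left(W + R\right)}{8} = \frac{3}{4} - \frac{\left(6 + R\right) \left(R + W\right)}{8}$)
$V{\left(0 \right)} J{\left(6,-9 \right)} = 0 \left(\frac{3}{4} - \frac{9}{2} - - \frac{27}{4} - \frac{6^{2}}{8} - \frac{3}{4} \left(-9\right)\right) = 0 \left(\frac{3}{4} - \frac{9}{2} + \frac{27}{4} - \frac{9}{2} + \frac{27}{4}\right) = 0 \cdot \frac{21}{4} = 0$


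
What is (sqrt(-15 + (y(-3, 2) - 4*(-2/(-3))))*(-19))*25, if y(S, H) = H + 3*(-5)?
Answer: -950*I*sqrt(69)/3 ≈ -2630.4*I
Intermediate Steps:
y(S, H) = -15 + H (y(S, H) = H - 15 = -15 + H)
(sqrt(-15 + (y(-3, 2) - 4*(-2/(-3))))*(-19))*25 = (sqrt(-15 + ((-15 + 2) - 4*(-2/(-3))))*(-19))*25 = (sqrt(-15 + (-13 - 4*(-2*(-1/3))))*(-19))*25 = (sqrt(-15 + (-13 - 4*2/3))*(-19))*25 = (sqrt(-15 + (-13 - 1*8/3))*(-19))*25 = (sqrt(-15 + (-13 - 8/3))*(-19))*25 = (sqrt(-15 - 47/3)*(-19))*25 = (sqrt(-92/3)*(-19))*25 = ((2*I*sqrt(69)/3)*(-19))*25 = -38*I*sqrt(69)/3*25 = -950*I*sqrt(69)/3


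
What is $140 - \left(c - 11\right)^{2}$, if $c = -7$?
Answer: $-184$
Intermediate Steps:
$140 - \left(c - 11\right)^{2} = 140 - \left(-7 - 11\right)^{2} = 140 - \left(-18\right)^{2} = 140 - 324 = -184$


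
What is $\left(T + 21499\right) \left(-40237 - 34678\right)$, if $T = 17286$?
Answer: $-2905578275$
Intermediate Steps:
$\left(T + 21499\right) \left(-40237 - 34678\right) = \left(17286 + 21499\right) \left(-40237 - 34678\right) = 38785 \left(-74915\right) = -2905578275$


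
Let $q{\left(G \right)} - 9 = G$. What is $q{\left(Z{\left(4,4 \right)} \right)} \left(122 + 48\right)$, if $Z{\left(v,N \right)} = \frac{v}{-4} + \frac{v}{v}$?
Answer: $1530$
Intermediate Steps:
$Z{\left(v,N \right)} = 1 - \frac{v}{4}$ ($Z{\left(v,N \right)} = v \left(- \frac{1}{4}\right) + 1 = - \frac{v}{4} + 1 = 1 - \frac{v}{4}$)
$q{\left(G \right)} = 9 + G$
$q{\left(Z{\left(4,4 \right)} \right)} \left(122 + 48\right) = \left(9 + \left(1 - 1\right)\right) \left(122 + 48\right) = \left(9 + \left(1 - 1\right)\right) 170 = \left(9 + 0\right) 170 = 9 \cdot 170 = 1530$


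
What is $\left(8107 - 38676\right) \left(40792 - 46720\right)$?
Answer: $181213032$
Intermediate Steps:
$\left(8107 - 38676\right) \left(40792 - 46720\right) = \left(-30569\right) \left(-5928\right) = 181213032$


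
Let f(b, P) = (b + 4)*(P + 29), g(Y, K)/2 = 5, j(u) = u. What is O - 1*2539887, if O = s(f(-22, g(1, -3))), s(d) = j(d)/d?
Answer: -2539886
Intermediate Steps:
g(Y, K) = 10 (g(Y, K) = 2*5 = 10)
f(b, P) = (4 + b)*(29 + P)
s(d) = 1 (s(d) = d/d = 1)
O = 1
O - 1*2539887 = 1 - 1*2539887 = 1 - 2539887 = -2539886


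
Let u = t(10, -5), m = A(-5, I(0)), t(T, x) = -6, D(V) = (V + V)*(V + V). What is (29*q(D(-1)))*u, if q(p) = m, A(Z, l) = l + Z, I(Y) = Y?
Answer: 870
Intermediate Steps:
D(V) = 4*V² (D(V) = (2*V)*(2*V) = 4*V²)
A(Z, l) = Z + l
m = -5 (m = -5 + 0 = -5)
q(p) = -5
u = -6
(29*q(D(-1)))*u = (29*(-5))*(-6) = -145*(-6) = 870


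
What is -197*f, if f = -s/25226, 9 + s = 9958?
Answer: 1959953/25226 ≈ 77.696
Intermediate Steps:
s = 9949 (s = -9 + 9958 = 9949)
f = -9949/25226 ≈ -0.39439
-197*f = -197*(-9949/25226) = 1959953/25226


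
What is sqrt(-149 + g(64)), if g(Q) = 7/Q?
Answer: I*sqrt(9529)/8 ≈ 12.202*I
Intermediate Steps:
sqrt(-149 + g(64)) = sqrt(-149 + 7/64) = sqrt(-9529/64) = I*sqrt(9529)/8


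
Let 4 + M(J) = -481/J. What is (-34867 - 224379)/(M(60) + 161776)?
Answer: -92040/57431 ≈ -1.6026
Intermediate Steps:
M(J) = -4 - 481/J
(-34867 - 224379)/(M(60) + 161776) = (-34867 - 224379)/((-4 - 481/60) + 161776) = -259246/((-4 - 481*1/60) + 161776) = -259246/((-4 - 481/60) + 161776) = -259246/(-721/60 + 161776) = -259246/9705839/60 = -259246*60/9705839 = -92040/57431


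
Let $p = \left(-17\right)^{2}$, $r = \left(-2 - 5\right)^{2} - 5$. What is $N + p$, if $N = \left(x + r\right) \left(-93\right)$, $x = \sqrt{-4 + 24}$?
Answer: $-3803 - 186 \sqrt{5} \approx -4218.9$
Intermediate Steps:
$x = 2 \sqrt{5}$ ($x = \sqrt{20} = 2 \sqrt{5} \approx 4.4721$)
$r = 44$ ($r = \left(-7\right)^{2} - 5 = 49 - 5 = 44$)
$p = 289$
$N = -4092 - 186 \sqrt{5}$ ($N = \left(2 \sqrt{5} + 44\right) \left(-93\right) = \left(44 + 2 \sqrt{5}\right) \left(-93\right) = -4092 - 186 \sqrt{5} \approx -4507.9$)
$N + p = \left(-4092 - 186 \sqrt{5}\right) + 289 = -3803 - 186 \sqrt{5}$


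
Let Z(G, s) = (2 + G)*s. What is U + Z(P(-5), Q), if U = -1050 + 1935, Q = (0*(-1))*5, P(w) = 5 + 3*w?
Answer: 885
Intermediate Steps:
Q = 0 (Q = 0*5 = 0)
Z(G, s) = s*(2 + G)
U = 885
U + Z(P(-5), Q) = 885 + 0*(2 + (5 + 3*(-5))) = 885 + 0*(2 + (5 - 15)) = 885 + 0*(2 - 10) = 885 + 0*(-8) = 885 + 0 = 885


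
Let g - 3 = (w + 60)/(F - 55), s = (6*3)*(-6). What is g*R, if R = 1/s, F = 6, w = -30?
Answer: -13/588 ≈ -0.022109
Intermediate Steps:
s = -108 (s = 18*(-6) = -108)
g = 117/49 (g = 3 + (-30 + 60)/(6 - 55) = 3 + 30/(-49) = 3 + 30*(-1/49) = 3 - 30/49 = 117/49 ≈ 2.3878)
R = -1/108 (R = 1/(-108) = -1/108 ≈ -0.0092593)
g*R = (117/49)*(-1/108) = -13/588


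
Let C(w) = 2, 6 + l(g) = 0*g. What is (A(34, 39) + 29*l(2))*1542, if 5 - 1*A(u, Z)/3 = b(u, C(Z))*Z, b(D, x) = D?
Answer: -6379254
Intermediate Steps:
l(g) = -6 (l(g) = -6 + 0*g = -6 + 0 = -6)
A(u, Z) = 15 - 3*Z*u (A(u, Z) = 15 - 3*u*Z = 15 - 3*Z*u)
(A(34, 39) + 29*l(2))*1542 = ((15 - 3*39*34) + 29*(-6))*1542 = ((15 - 3978) - 174)*1542 = (-3963 - 174)*1542 = -4137*1542 = -6379254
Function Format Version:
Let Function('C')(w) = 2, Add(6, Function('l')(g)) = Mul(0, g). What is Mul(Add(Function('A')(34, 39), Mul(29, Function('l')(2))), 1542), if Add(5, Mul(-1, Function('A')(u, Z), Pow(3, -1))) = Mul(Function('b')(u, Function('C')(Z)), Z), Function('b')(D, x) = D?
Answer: -6379254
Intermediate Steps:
Function('l')(g) = -6 (Function('l')(g) = Add(-6, Mul(0, g)) = Add(-6, 0) = -6)
Function('A')(u, Z) = Add(15, Mul(-3, Z, u)) (Function('A')(u, Z) = Add(15, Mul(-3, Mul(u, Z))) = Add(15, Mul(-3, Mul(Z, u))) = Add(15, Mul(-3, Z, u)))
Mul(Add(Function('A')(34, 39), Mul(29, Function('l')(2))), 1542) = Mul(Add(Add(15, Mul(-3, 39, 34)), Mul(29, -6)), 1542) = Mul(Add(Add(15, -3978), -174), 1542) = Mul(Add(-3963, -174), 1542) = Mul(-4137, 1542) = -6379254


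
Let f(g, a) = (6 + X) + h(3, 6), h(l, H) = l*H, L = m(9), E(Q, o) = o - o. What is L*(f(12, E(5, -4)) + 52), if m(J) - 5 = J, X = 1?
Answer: 1078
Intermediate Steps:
m(J) = 5 + J
E(Q, o) = 0
L = 14 (L = 5 + 9 = 14)
h(l, H) = H*l
f(g, a) = 25 (f(g, a) = (6 + 1) + 6*3 = 7 + 18 = 25)
L*(f(12, E(5, -4)) + 52) = 14*(25 + 52) = 14*77 = 1078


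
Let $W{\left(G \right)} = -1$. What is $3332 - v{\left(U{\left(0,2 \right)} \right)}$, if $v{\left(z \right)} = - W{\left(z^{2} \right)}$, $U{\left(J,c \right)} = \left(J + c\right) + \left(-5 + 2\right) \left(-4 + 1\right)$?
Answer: $3331$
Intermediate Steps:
$U{\left(J,c \right)} = 9 + J + c$ ($U{\left(J,c \right)} = \left(J + c\right) - -9 = \left(J + c\right) + 9 = 9 + J + c$)
$v{\left(z \right)} = 1$ ($v{\left(z \right)} = \left(-1\right) \left(-1\right) = 1$)
$3332 - v{\left(U{\left(0,2 \right)} \right)} = 3332 - 1 = 3331$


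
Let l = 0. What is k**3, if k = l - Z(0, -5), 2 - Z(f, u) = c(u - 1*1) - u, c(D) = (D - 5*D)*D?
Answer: -2803221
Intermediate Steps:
c(D) = -4*D**2 (c(D) = (-4*D)*D = -4*D**2)
Z(f, u) = 2 + u + 4*(-1 + u)**2 (Z(f, u) = 2 - (-4*(u - 1*1)**2 - u) = 2 - (-4*(u - 1)**2 - u) = 2 - (-4*(-1 + u)**2 - u) = 2 - (-u - 4*(-1 + u)**2) = 2 + (u + 4*(-1 + u)**2) = 2 + u + 4*(-1 + u)**2)
k = -141 (k = 0 - (2 - 5 + 4*(-1 - 5)**2) = 0 - (2 - 5 + 4*(-6)**2) = 0 - (2 - 5 + 4*36) = 0 - (2 - 5 + 144) = 0 - 1*141 = 0 - 141 = -141)
k**3 = (-141)**3 = -2803221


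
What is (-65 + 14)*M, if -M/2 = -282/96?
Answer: -2397/8 ≈ -299.63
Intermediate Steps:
M = 47/8 (M = -(-564)/96 = -2*(-47/16) = 47/8 ≈ 5.8750)
(-65 + 14)*M = (-65 + 14)*(47/8) = -51*47/8 = -2397/8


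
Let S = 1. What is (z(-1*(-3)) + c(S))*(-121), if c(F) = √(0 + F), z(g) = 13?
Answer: -1694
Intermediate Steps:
c(F) = √F
(z(-1*(-3)) + c(S))*(-121) = (13 + √1)*(-121) = (13 + 1)*(-121) = 14*(-121) = -1694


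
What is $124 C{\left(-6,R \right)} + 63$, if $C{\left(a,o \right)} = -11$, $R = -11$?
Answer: $-1301$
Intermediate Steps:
$124 C{\left(-6,R \right)} + 63 = 124 \left(-11\right) + 63 = -1364 + 63 = -1301$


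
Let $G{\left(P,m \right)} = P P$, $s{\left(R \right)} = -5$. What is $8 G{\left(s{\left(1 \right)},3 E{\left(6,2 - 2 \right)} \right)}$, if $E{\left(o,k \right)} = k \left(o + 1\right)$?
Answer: $200$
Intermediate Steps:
$E{\left(o,k \right)} = k \left(1 + o\right)$
$G{\left(P,m \right)} = P^{2}$
$8 G{\left(s{\left(1 \right)},3 E{\left(6,2 - 2 \right)} \right)} = 8 \left(-5\right)^{2} = 8 \cdot 25 = 200$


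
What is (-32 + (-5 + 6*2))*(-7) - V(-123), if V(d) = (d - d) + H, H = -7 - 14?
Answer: 196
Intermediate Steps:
H = -21
V(d) = -21 (V(d) = (d - d) - 21 = 0 - 21 = -21)
(-32 + (-5 + 6*2))*(-7) - V(-123) = (-32 + (-5 + 6*2))*(-7) - 1*(-21) = (-32 + (-5 + 12))*(-7) + 21 = (-32 + 7)*(-7) + 21 = -25*(-7) + 21 = 175 + 21 = 196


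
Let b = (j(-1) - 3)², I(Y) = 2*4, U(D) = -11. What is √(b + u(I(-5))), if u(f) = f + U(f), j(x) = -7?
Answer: √97 ≈ 9.8489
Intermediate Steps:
I(Y) = 8
u(f) = -11 + f (u(f) = f - 11 = -11 + f)
b = 100 (b = (-7 - 3)² = (-10)² = 100)
√(b + u(I(-5))) = √(100 + (-11 + 8)) = √(100 - 3) = √97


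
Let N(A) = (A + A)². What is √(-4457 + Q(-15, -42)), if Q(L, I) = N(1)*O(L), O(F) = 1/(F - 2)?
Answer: I*√1288141/17 ≈ 66.763*I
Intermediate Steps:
O(F) = 1/(-2 + F)
N(A) = 4*A² (N(A) = (2*A)² = 4*A²)
Q(L, I) = 4/(-2 + L) (Q(L, I) = (4*1²)/(-2 + L) = (4*1)/(-2 + L) = 4/(-2 + L))
√(-4457 + Q(-15, -42)) = √(-4457 + 4/(-2 - 15)) = √(-4457 + 4/(-17)) = √(-4457 + 4*(-1/17)) = √(-4457 - 4/17) = √(-75773/17) = I*√1288141/17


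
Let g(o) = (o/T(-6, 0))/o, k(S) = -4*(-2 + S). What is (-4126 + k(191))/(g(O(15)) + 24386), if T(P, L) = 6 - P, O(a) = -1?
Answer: -58584/292633 ≈ -0.20020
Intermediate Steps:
k(S) = 8 - 4*S
g(o) = 1/12 (g(o) = (o/(6 - 1*(-6)))/o = (o/(6 + 6))/o = (o/12)/o = 1/12)
(-4126 + k(191))/(g(O(15)) + 24386) = (-4126 + (8 - 4*191))/(1/12 + 24386) = (-4126 + (8 - 764))/(292633/12) = (-4126 - 756)*(12/292633) = -4882*12/292633 = -58584/292633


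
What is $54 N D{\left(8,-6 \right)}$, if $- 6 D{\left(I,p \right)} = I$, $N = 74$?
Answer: $-5328$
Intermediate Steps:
$D{\left(I,p \right)} = - \frac{I}{6}$
$54 N D{\left(8,-6 \right)} = 54 \cdot 74 \left(\left(- \frac{1}{6}\right) 8\right) = 3996 \left(- \frac{4}{3}\right) = -5328$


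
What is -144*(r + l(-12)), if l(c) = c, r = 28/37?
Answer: 59904/37 ≈ 1619.0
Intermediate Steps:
r = 28/37 (r = 28*(1/37) = 28/37 ≈ 0.75676)
-144*(r + l(-12)) = -144*(28/37 - 12) = -144*(-416/37) = 59904/37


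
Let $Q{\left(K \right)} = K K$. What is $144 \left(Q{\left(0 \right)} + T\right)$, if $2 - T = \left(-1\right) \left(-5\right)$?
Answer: $-432$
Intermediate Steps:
$Q{\left(K \right)} = K^{2}$
$T = -3$ ($T = 2 - \left(-1\right) \left(-5\right) = 2 - 5 = -3$)
$144 \left(Q{\left(0 \right)} + T\right) = 144 \left(0^{2} - 3\right) = 144 \left(0 - 3\right) = 144 \left(-3\right) = -432$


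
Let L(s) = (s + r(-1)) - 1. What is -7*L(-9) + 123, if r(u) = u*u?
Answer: 186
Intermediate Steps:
r(u) = u²
L(s) = s (L(s) = (s + (-1)²) - 1 = (s + 1) - 1 = (1 + s) - 1 = s)
-7*L(-9) + 123 = -7*(-9) + 123 = 63 + 123 = 186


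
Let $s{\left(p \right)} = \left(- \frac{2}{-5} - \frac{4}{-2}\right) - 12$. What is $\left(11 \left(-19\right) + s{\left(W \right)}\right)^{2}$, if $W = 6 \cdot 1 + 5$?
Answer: $\frac{1194649}{25} \approx 47786.0$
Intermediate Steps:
$W = 11$ ($W = 6 + 5 = 11$)
$s{\left(p \right)} = - \frac{48}{5}$ ($s{\left(p \right)} = \left(\left(-2\right) \left(- \frac{1}{5}\right) - -2\right) - 12 = \left(\frac{2}{5} + 2\right) - 12 = \frac{12}{5} - 12 = - \frac{48}{5}$)
$\left(11 \left(-19\right) + s{\left(W \right)}\right)^{2} = \left(11 \left(-19\right) - \frac{48}{5}\right)^{2} = \left(-209 - \frac{48}{5}\right)^{2} = \left(- \frac{1093}{5}\right)^{2} = \frac{1194649}{25}$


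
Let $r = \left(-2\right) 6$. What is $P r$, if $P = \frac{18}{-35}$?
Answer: $\frac{216}{35} \approx 6.1714$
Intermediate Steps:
$r = -12$
$P = - \frac{18}{35}$ ($P = 18 \left(- \frac{1}{35}\right) = - \frac{18}{35} \approx -0.51429$)
$P r = \left(- \frac{18}{35}\right) \left(-12\right) = \frac{216}{35}$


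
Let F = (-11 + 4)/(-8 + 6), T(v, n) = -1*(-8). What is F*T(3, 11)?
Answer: 28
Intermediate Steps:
T(v, n) = 8
F = 7/2 (F = -7/(-2) = -7*(-½) = 7/2 ≈ 3.5000)
F*T(3, 11) = (7/2)*8 = 28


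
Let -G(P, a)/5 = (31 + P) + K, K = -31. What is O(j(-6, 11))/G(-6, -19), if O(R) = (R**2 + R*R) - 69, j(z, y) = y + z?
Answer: -19/30 ≈ -0.63333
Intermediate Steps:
O(R) = -69 + 2*R**2 (O(R) = (R**2 + R**2) - 69 = 2*R**2 - 69 = -69 + 2*R**2)
G(P, a) = -5*P (G(P, a) = -5*((31 + P) - 31) = -5*P)
O(j(-6, 11))/G(-6, -19) = (-69 + 2*(11 - 6)**2)/((-5*(-6))) = (-69 + 2*5**2)/30 = (-69 + 2*25)*(1/30) = (-69 + 50)*(1/30) = -19*1/30 = -19/30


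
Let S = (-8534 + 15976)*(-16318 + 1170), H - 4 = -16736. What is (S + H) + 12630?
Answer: -112735518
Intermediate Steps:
H = -16732 (H = 4 - 16736 = -16732)
S = -112731416 (S = 7442*(-15148) = -112731416)
(S + H) + 12630 = (-112731416 - 16732) + 12630 = -112748148 + 12630 = -112735518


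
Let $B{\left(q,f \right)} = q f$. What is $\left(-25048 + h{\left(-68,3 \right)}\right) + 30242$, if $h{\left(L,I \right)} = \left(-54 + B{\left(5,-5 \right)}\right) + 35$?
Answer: $5150$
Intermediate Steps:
$B{\left(q,f \right)} = f q$
$h{\left(L,I \right)} = -44$ ($h{\left(L,I \right)} = \left(-54 - 25\right) + 35 = -79 + 35 = -44$)
$\left(-25048 + h{\left(-68,3 \right)}\right) + 30242 = \left(-25048 - 44\right) + 30242 = -25092 + 30242 = 5150$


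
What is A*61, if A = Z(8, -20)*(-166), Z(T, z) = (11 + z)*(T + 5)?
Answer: 1184742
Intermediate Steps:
Z(T, z) = (5 + T)*(11 + z) (Z(T, z) = (11 + z)*(5 + T) = (5 + T)*(11 + z))
A = 19422 (A = (55 + 5*(-20) + 11*8 + 8*(-20))*(-166) = (55 - 100 + 88 - 160)*(-166) = -117*(-166) = 19422)
A*61 = 19422*61 = 1184742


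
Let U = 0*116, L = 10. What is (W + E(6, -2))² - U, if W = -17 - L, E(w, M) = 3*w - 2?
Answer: 121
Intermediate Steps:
E(w, M) = -2 + 3*w
W = -27 (W = -17 - 1*10 = -17 - 10 = -27)
U = 0
(W + E(6, -2))² - U = (-27 + (-2 + 3*6))² - 1*0 = (-27 + (-2 + 18))² + 0 = (-27 + 16)² + 0 = (-11)² + 0 = 121 + 0 = 121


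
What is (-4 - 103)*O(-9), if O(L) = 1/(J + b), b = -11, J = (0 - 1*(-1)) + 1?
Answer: 107/9 ≈ 11.889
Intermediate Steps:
J = 2 (J = (0 + 1) + 1 = 1 + 1 = 2)
O(L) = -⅑ (O(L) = 1/(2 - 11) = 1/(-9) = -⅑)
(-4 - 103)*O(-9) = (-4 - 103)*(-⅑) = -107*(-⅑) = 107/9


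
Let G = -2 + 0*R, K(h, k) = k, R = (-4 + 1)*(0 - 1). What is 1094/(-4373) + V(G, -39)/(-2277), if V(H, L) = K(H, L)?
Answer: -773497/3319107 ≈ -0.23304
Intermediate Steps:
R = 3 (R = -3*(-1) = 3)
G = -2 (G = -2 + 0*3 = -2 + 0 = -2)
V(H, L) = L
1094/(-4373) + V(G, -39)/(-2277) = 1094/(-4373) - 39/(-2277) = 1094*(-1/4373) - 39*(-1/2277) = -1094/4373 + 13/759 = -773497/3319107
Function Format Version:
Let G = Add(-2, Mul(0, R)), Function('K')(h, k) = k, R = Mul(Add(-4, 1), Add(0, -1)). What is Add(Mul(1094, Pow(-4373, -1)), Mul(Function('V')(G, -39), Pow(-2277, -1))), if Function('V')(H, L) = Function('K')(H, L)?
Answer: Rational(-773497, 3319107) ≈ -0.23304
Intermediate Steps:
R = 3 (R = Mul(-3, -1) = 3)
G = -2 (G = Add(-2, Mul(0, 3)) = Add(-2, 0) = -2)
Function('V')(H, L) = L
Add(Mul(1094, Pow(-4373, -1)), Mul(Function('V')(G, -39), Pow(-2277, -1))) = Add(Mul(1094, Pow(-4373, -1)), Mul(-39, Pow(-2277, -1))) = Add(Mul(1094, Rational(-1, 4373)), Mul(-39, Rational(-1, 2277))) = Add(Rational(-1094, 4373), Rational(13, 759)) = Rational(-773497, 3319107)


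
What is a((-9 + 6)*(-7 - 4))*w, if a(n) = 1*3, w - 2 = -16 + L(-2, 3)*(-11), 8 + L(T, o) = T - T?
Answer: 222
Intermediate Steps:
L(T, o) = -8 (L(T, o) = -8 + (T - T) = -8 + 0 = -8)
w = 74 (w = 2 + (-16 - 8*(-11)) = 2 + (-16 + 88) = 2 + 72 = 74)
a(n) = 3
a((-9 + 6)*(-7 - 4))*w = 3*74 = 222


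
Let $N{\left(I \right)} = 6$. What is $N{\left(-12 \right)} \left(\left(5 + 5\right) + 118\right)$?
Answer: $768$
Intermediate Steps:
$N{\left(-12 \right)} \left(\left(5 + 5\right) + 118\right) = 6 \left(\left(5 + 5\right) + 118\right) = 6 \left(10 + 118\right) = 6 \cdot 128 = 768$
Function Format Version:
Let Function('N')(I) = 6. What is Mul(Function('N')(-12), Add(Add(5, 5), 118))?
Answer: 768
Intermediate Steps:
Mul(Function('N')(-12), Add(Add(5, 5), 118)) = Mul(6, Add(Add(5, 5), 118)) = Mul(6, Add(10, 118)) = Mul(6, 128) = 768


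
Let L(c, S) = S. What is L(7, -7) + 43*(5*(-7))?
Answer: -1512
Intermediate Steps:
L(7, -7) + 43*(5*(-7)) = -7 + 43*(5*(-7)) = -7 + 43*(-35) = -7 - 1505 = -1512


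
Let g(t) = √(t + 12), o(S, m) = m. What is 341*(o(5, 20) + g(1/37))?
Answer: 6820 + 341*√16465/37 ≈ 8002.6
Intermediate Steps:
g(t) = √(12 + t)
341*(o(5, 20) + g(1/37)) = 341*(20 + √(12 + 1/37)) = 341*(20 + √(445/37)) = 341*(20 + √16465/37) = 6820 + 341*√16465/37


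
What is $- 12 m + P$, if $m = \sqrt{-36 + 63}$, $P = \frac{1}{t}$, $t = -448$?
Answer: $- \frac{1}{448} - 36 \sqrt{3} \approx -62.356$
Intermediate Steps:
$P = - \frac{1}{448}$ ($P = \frac{1}{-448} = - \frac{1}{448} \approx -0.0022321$)
$m = 3 \sqrt{3}$ ($m = \sqrt{27} = 3 \sqrt{3} \approx 5.1962$)
$- 12 m + P = - 12 \cdot 3 \sqrt{3} - \frac{1}{448} = - 36 \sqrt{3} - \frac{1}{448} = - \frac{1}{448} - 36 \sqrt{3}$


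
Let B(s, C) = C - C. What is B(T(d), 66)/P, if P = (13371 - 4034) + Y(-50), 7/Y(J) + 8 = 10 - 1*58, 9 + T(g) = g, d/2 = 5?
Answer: 0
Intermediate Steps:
d = 10 (d = 2*5 = 10)
T(g) = -9 + g
Y(J) = -⅛ (Y(J) = 7/(-8 + (10 - 1*58)) = 7/(-8 + (10 - 58)) = 7/(-8 - 48) = 7/(-56) = 7*(-1/56) = -⅛)
B(s, C) = 0
P = 74695/8 (P = (13371 - 4034) - ⅛ = 9337 - ⅛ = 74695/8 ≈ 9336.9)
B(T(d), 66)/P = 0/(74695/8) = 0*(8/74695) = 0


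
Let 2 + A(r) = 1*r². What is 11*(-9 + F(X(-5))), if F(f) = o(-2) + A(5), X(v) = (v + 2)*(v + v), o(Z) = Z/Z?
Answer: 165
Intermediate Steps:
A(r) = -2 + r² (A(r) = -2 + 1*r² = -2 + r²)
o(Z) = 1
X(v) = 2*v*(2 + v) (X(v) = (2 + v)*(2*v) = 2*v*(2 + v))
F(f) = 24 (F(f) = 1 + (-2 + 5²) = 1 + (-2 + 25) = 1 + 23 = 24)
11*(-9 + F(X(-5))) = 11*(-9 + 24) = 11*15 = 165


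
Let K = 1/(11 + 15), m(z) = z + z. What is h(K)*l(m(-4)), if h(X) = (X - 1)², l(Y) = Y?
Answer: -1250/169 ≈ -7.3964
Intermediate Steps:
m(z) = 2*z
K = 1/26 ≈ 0.038462
h(X) = (-1 + X)²
h(K)*l(m(-4)) = (-1 + 1/26)²*(2*(-4)) = (-25/26)²*(-8) = (625/676)*(-8) = -1250/169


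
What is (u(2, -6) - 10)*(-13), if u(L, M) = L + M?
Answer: 182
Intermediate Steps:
(u(2, -6) - 10)*(-13) = ((2 - 6) - 10)*(-13) = (-4 - 10)*(-13) = -14*(-13) = 182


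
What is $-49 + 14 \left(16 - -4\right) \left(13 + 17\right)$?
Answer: $8351$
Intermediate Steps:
$-49 + 14 \left(16 - -4\right) \left(13 + 17\right) = -49 + 14 \left(16 + \left(-4 + 8\right)\right) 30 = -49 + 14 \left(16 + 4\right) 30 = -49 + 14 \cdot 20 \cdot 30 = -49 + 14 \cdot 600 = -49 + 8400 = 8351$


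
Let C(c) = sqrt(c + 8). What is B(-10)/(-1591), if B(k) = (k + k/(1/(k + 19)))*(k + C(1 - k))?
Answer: -1000/1591 + 100*sqrt(19)/1591 ≈ -0.35456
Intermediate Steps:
C(c) = sqrt(8 + c)
B(k) = (k + sqrt(9 - k))*(k + k*(19 + k)) (B(k) = (k + k/(1/(k + 19)))*(k + sqrt(8 + (1 - k))) = (k + k/(1/(19 + k)))*(k + sqrt(9 - k)) = (k + k*(19 + k))*(k + sqrt(9 - k)) = (k + sqrt(9 - k))*(k + k*(19 + k)))
B(-10)/(-1591) = -10*((-10)**2 + 20*(-10) + 20*sqrt(9 - 1*(-10)) - 10*sqrt(9 - 1*(-10)))/(-1591) = -10*(100 - 200 + 20*sqrt(9 + 10) - 10*sqrt(9 + 10))*(-1/1591) = -10*(100 - 200 + 20*sqrt(19) - 10*sqrt(19))*(-1/1591) = -10*(-100 + 10*sqrt(19))*(-1/1591) = (1000 - 100*sqrt(19))*(-1/1591) = -1000/1591 + 100*sqrt(19)/1591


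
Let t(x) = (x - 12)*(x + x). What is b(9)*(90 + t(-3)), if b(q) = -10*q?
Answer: -16200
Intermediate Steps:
t(x) = 2*x*(-12 + x) (t(x) = (-12 + x)*(2*x) = 2*x*(-12 + x))
b(9)*(90 + t(-3)) = (-10*9)*(90 + 2*(-3)*(-12 - 3)) = -90*(90 + 2*(-3)*(-15)) = -90*(90 + 90) = -90*180 = -16200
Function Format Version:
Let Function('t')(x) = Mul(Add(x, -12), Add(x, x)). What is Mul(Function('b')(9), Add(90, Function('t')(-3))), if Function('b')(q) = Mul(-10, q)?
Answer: -16200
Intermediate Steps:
Function('t')(x) = Mul(2, x, Add(-12, x)) (Function('t')(x) = Mul(Add(-12, x), Mul(2, x)) = Mul(2, x, Add(-12, x)))
Mul(Function('b')(9), Add(90, Function('t')(-3))) = Mul(Mul(-10, 9), Add(90, Mul(2, -3, Add(-12, -3)))) = Mul(-90, Add(90, Mul(2, -3, -15))) = Mul(-90, Add(90, 90)) = Mul(-90, 180) = -16200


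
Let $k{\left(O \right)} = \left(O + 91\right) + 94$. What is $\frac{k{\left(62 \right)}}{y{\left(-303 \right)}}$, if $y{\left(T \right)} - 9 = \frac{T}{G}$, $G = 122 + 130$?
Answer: $\frac{20748}{655} \approx 31.676$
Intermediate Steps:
$G = 252$
$y{\left(T \right)} = 9 + \frac{T}{252}$
$k{\left(O \right)} = 185 + O$ ($k{\left(O \right)} = \left(91 + O\right) + 94 = 185 + O$)
$\frac{k{\left(62 \right)}}{y{\left(-303 \right)}} = \frac{185 + 62}{9 + \frac{1}{252} \left(-303\right)} = \frac{247}{9 - \frac{101}{84}} = \frac{247}{\frac{655}{84}} = 247 \cdot \frac{84}{655} = \frac{20748}{655}$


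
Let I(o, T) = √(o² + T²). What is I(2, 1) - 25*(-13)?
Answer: 325 + √5 ≈ 327.24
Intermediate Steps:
I(o, T) = √(T² + o²)
I(2, 1) - 25*(-13) = √(1² + 2²) - 25*(-13) = √(1 + 4) + 325 = √5 + 325 = 325 + √5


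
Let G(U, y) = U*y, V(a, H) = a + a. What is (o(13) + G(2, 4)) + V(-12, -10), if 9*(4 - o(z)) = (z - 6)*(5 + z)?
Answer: -26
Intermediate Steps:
o(z) = 4 - (-6 + z)*(5 + z)/9 (o(z) = 4 - (z - 6)*(5 + z)/9 = 4 - (-6 + z)*(5 + z)/9)
V(a, H) = 2*a
(o(13) + G(2, 4)) + V(-12, -10) = ((22/3 - ⅑*13² + (⅑)*13) + 2*4) + 2*(-12) = ((22/3 - ⅑*169 + 13/9) + 8) - 24 = ((22/3 - 169/9 + 13/9) + 8) - 24 = (-10 + 8) - 24 = -2 - 24 = -26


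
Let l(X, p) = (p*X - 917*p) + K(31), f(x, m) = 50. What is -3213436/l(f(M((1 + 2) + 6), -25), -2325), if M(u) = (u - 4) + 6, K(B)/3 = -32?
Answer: -3213436/2015679 ≈ -1.5942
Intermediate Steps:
K(B) = -96 (K(B) = 3*(-32) = -96)
M(u) = 2 + u (M(u) = (-4 + u) + 6 = 2 + u)
l(X, p) = -96 - 917*p + X*p (l(X, p) = (p*X - 917*p) - 96 = (X*p - 917*p) - 96 = (-917*p + X*p) - 96 = -96 - 917*p + X*p)
-3213436/l(f(M((1 + 2) + 6), -25), -2325) = -3213436/(-96 - 917*(-2325) + 50*(-2325)) = -3213436/(-96 + 2132025 - 116250) = -3213436/2015679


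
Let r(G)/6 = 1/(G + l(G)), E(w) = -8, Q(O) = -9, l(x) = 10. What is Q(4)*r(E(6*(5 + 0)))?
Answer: -27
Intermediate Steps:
r(G) = 6/(10 + G) (r(G) = 6/(G + 10) = 6/(10 + G))
Q(4)*r(E(6*(5 + 0))) = -54/(10 - 8) = -54/2 = -9*3 = -27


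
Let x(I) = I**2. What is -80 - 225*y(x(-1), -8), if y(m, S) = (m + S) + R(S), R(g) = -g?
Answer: -305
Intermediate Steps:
y(m, S) = m (y(m, S) = (m + S) - S = (S + m) - S = m)
-80 - 225*y(x(-1), -8) = -80 - 225*(-1)**2 = -80 - 225*1 = -80 - 225 = -305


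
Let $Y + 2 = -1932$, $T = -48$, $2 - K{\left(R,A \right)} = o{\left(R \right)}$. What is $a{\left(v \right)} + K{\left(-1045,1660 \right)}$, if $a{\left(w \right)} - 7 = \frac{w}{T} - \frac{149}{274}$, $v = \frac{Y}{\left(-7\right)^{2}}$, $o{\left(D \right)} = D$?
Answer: $\frac{169856915}{161112} \approx 1054.3$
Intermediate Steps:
$K{\left(R,A \right)} = 2 - R$
$Y = -1934$ ($Y = -2 - 1932 = -1934$)
$v = - \frac{1934}{49}$ ($v = - \frac{1934}{\left(-7\right)^{2}} = - \frac{1934}{49} \approx -39.469$)
$a{\left(w \right)} = \frac{1769}{274} - \frac{w}{48}$ ($a{\left(w \right)} = 7 + \left(\frac{w}{-48} - \frac{149}{274}\right) = 7 + \left(w \left(- \frac{1}{48}\right) - \frac{149}{274}\right) = 7 - \left(\frac{149}{274} + \frac{w}{48}\right) = \frac{1769}{274} - \frac{w}{48}$)
$a{\left(v \right)} + K{\left(-1045,1660 \right)} = \left(\frac{1769}{274} - - \frac{967}{1176}\right) + \left(2 - -1045\right) = \left(\frac{1769}{274} + \frac{967}{1176}\right) + \left(2 + 1045\right) = \frac{1172651}{161112} + 1047 = \frac{169856915}{161112}$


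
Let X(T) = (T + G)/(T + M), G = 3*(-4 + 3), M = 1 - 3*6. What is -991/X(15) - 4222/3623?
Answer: 3565061/21738 ≈ 164.00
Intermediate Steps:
M = -17 (M = 1 - 1*18 = 1 - 18 = -17)
G = -3 (G = 3*(-1) = -3)
X(T) = (-3 + T)/(-17 + T) (X(T) = (T - 3)/(T - 17) = (-3 + T)/(-17 + T))
-991/X(15) - 4222/3623 = -991*(-17 + 15)/(-3 + 15) - 4222/3623 = -991/(12/(-2)) - 4222*1/3623 = -991/((-½*12)) - 4222/3623 = -991/(-6) - 4222/3623 = -991*(-⅙) - 4222/3623 = 991/6 - 4222/3623 = 3565061/21738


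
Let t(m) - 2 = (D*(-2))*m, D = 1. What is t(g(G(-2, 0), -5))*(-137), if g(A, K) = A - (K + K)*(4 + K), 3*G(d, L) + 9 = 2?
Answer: -10960/3 ≈ -3653.3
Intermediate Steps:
G(d, L) = -7/3 (G(d, L) = -3 + (⅓)*2 = -3 + ⅔ = -7/3)
g(A, K) = A - 2*K*(4 + K)
t(m) = 2 - 2*m (t(m) = 2 + (1*(-2))*m = 2 - 2*m)
t(g(G(-2, 0), -5))*(-137) = (2 - 2*(-7/3 - 8*(-5) - 2*(-5)²))*(-137) = (2 - 2*(-7/3 + 40 - 2*25))*(-137) = (2 - 2*(-7/3 + 40 - 50))*(-137) = (2 - 2*(-37/3))*(-137) = (2 + 74/3)*(-137) = (80/3)*(-137) = -10960/3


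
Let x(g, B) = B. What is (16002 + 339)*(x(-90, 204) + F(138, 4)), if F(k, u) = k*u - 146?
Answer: 9968010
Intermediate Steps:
F(k, u) = -146 + k*u
(16002 + 339)*(x(-90, 204) + F(138, 4)) = (16002 + 339)*(204 + (-146 + 138*4)) = 16341*(204 + (-146 + 552)) = 16341*(204 + 406) = 16341*610 = 9968010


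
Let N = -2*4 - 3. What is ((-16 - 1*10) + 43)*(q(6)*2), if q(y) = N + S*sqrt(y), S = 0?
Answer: -374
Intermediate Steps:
N = -11 (N = -8 - 3 = -11)
q(y) = -11 (q(y) = -11 + 0*sqrt(y) = -11 + 0 = -11)
((-16 - 1*10) + 43)*(q(6)*2) = ((-16 - 1*10) + 43)*(-11*2) = ((-16 - 10) + 43)*(-22) = (-26 + 43)*(-22) = 17*(-22) = -374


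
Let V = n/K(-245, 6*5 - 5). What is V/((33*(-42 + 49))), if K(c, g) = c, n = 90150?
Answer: -6010/3773 ≈ -1.5929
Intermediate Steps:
V = -18030/49 (V = 90150/(-245) = 90150*(-1/245) = -18030/49 ≈ -367.96)
V/((33*(-42 + 49))) = -18030*1/(33*(-42 + 49))/49 = -18030/(49*(33*7)) = -18030/49/231 = -18030/49*1/231 = -6010/3773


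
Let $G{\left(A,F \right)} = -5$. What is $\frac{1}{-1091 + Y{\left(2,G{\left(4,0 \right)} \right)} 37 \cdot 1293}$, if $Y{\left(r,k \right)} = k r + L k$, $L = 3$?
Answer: $- \frac{1}{1197116} \approx -8.3534 \cdot 10^{-7}$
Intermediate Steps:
$Y{\left(r,k \right)} = 3 k + k r$ ($Y{\left(r,k \right)} = k r + 3 k = 3 k + k r$)
$\frac{1}{-1091 + Y{\left(2,G{\left(4,0 \right)} \right)} 37 \cdot 1293} = \frac{1}{-1091 + - 5 \left(3 + 2\right) 37 \cdot 1293} = \frac{1}{-1091 + \left(-5\right) 5 \cdot 37 \cdot 1293} = \frac{1}{-1091 + \left(-25\right) 37 \cdot 1293} = \frac{1}{-1091 - 1196025} = \frac{1}{-1197116} = - \frac{1}{1197116}$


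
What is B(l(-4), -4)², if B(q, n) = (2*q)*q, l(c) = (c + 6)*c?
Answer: 16384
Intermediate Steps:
l(c) = c*(6 + c) (l(c) = (6 + c)*c = c*(6 + c))
B(q, n) = 2*q²
B(l(-4), -4)² = (2*(-4*(6 - 4))²)² = (2*(-4*2)²)² = (2*(-8)²)² = (2*64)² = 128² = 16384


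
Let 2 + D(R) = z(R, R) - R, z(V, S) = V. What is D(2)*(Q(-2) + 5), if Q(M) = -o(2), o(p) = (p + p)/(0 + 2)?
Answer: -6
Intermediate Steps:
D(R) = -2 (D(R) = -2 + (R - R) = -2 + 0 = -2)
o(p) = p (o(p) = (2*p)/2 = (2*p)*(½) = p)
Q(M) = -2 (Q(M) = -1*2 = -2)
D(2)*(Q(-2) + 5) = -2*(-2 + 5) = -2*3 = -6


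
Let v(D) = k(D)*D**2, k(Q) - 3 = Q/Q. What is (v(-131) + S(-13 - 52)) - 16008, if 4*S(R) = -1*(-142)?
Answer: 105343/2 ≈ 52672.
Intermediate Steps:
S(R) = 71/2 (S(R) = (-1*(-142))/4 = (1/4)*142 = 71/2)
k(Q) = 4 (k(Q) = 3 + Q/Q = 3 + 1 = 4)
v(D) = 4*D**2
(v(-131) + S(-13 - 52)) - 16008 = (4*(-131)**2 + 71/2) - 16008 = (4*17161 + 71/2) - 16008 = (68644 + 71/2) - 16008 = 137359/2 - 16008 = 105343/2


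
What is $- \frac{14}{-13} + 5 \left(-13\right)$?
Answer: $- \frac{831}{13} \approx -63.923$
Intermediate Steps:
$- \frac{14}{-13} + 5 \left(-13\right) = \left(-14\right) \left(- \frac{1}{13}\right) - 65 = \frac{14}{13} - 65 = - \frac{831}{13}$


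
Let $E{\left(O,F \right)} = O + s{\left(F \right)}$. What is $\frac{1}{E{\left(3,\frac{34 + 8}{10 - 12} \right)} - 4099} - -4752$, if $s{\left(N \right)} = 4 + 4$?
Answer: $\frac{19426175}{4088} \approx 4752.0$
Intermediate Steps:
$s{\left(N \right)} = 8$
$E{\left(O,F \right)} = 8 + O$ ($E{\left(O,F \right)} = O + 8 = 8 + O$)
$\frac{1}{E{\left(3,\frac{34 + 8}{10 - 12} \right)} - 4099} - -4752 = \frac{1}{\left(8 + 3\right) - 4099} - -4752 = \frac{1}{11 - 4099} + 4752 = \frac{1}{-4088} + 4752 = - \frac{1}{4088} + 4752 = \frac{19426175}{4088}$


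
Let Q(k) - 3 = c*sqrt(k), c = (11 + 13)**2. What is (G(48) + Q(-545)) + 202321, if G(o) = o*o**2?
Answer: 312916 + 576*I*sqrt(545) ≈ 3.1292e+5 + 13447.0*I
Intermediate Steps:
G(o) = o**3
c = 576 (c = 24**2 = 576)
Q(k) = 3 + 576*sqrt(k)
(G(48) + Q(-545)) + 202321 = (48**3 + (3 + 576*sqrt(-545))) + 202321 = (110592 + (3 + 576*(I*sqrt(545)))) + 202321 = (110592 + (3 + 576*I*sqrt(545))) + 202321 = (110595 + 576*I*sqrt(545)) + 202321 = 312916 + 576*I*sqrt(545)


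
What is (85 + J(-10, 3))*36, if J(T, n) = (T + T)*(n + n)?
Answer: -1260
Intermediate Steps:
J(T, n) = 4*T*n (J(T, n) = (2*T)*(2*n) = 4*T*n)
(85 + J(-10, 3))*36 = (85 + 4*(-10)*3)*36 = (85 - 120)*36 = -35*36 = -1260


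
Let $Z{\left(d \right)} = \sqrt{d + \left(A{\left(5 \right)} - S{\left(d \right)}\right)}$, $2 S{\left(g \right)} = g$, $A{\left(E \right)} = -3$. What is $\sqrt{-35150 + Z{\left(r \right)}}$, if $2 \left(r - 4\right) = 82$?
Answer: $\frac{\sqrt{-140600 + 2 \sqrt{78}}}{2} \approx 187.47 i$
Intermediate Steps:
$r = 45$ ($r = 4 + \frac{1}{2} \cdot 82 = 4 + 41 = 45$)
$S{\left(g \right)} = \frac{g}{2}$
$Z{\left(d \right)} = \sqrt{-3 + \frac{d}{2}}$ ($Z{\left(d \right)} = \sqrt{d - \left(3 + \frac{d}{2}\right)} = \sqrt{-3 + \frac{d}{2}}$)
$\sqrt{-35150 + Z{\left(r \right)}} = \sqrt{-35150 + \frac{\sqrt{-12 + 2 \cdot 45}}{2}} = \sqrt{-35150 + \frac{\sqrt{-12 + 90}}{2}} = \sqrt{-35150 + \frac{\sqrt{78}}{2}}$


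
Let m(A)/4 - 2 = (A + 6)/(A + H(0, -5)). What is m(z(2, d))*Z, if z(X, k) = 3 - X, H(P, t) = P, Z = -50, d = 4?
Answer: -1800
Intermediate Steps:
m(A) = 8 + 4*(6 + A)/A (m(A) = 8 + 4*((A + 6)/(A + 0)) = 8 + 4*((6 + A)/A) = 8 + 4*(6 + A)/A)
m(z(2, d))*Z = (12 + 24/(3 - 1*2))*(-50) = (12 + 24/(3 - 2))*(-50) = (12 + 24/1)*(-50) = (12 + 24*1)*(-50) = (12 + 24)*(-50) = 36*(-50) = -1800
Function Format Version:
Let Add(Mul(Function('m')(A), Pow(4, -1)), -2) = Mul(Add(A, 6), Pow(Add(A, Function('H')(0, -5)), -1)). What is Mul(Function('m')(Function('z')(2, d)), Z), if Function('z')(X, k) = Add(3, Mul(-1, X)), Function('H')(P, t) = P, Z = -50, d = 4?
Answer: -1800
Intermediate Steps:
Function('m')(A) = Add(8, Mul(4, Pow(A, -1), Add(6, A))) (Function('m')(A) = Add(8, Mul(4, Mul(Add(A, 6), Pow(Add(A, 0), -1)))) = Add(8, Mul(4, Mul(Add(6, A), Pow(A, -1)))) = Add(8, Mul(4, Mul(Pow(A, -1), Add(6, A)))) = Add(8, Mul(4, Pow(A, -1), Add(6, A))))
Mul(Function('m')(Function('z')(2, d)), Z) = Mul(Add(12, Mul(24, Pow(Add(3, Mul(-1, 2)), -1))), -50) = Mul(Add(12, Mul(24, Pow(Add(3, -2), -1))), -50) = Mul(Add(12, Mul(24, Pow(1, -1))), -50) = Mul(Add(12, Mul(24, 1)), -50) = Mul(Add(12, 24), -50) = Mul(36, -50) = -1800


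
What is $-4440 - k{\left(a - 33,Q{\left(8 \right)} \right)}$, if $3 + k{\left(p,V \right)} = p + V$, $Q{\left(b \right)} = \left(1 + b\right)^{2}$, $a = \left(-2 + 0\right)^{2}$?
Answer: $-4489$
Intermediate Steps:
$a = 4$ ($a = \left(-2\right)^{2} = 4$)
$k{\left(p,V \right)} = -3 + V + p$ ($k{\left(p,V \right)} = -3 + \left(p + V\right) = -3 + \left(V + p\right) = -3 + V + p$)
$-4440 - k{\left(a - 33,Q{\left(8 \right)} \right)} = -4440 - \left(-3 + \left(1 + 8\right)^{2} + \left(4 - 33\right)\right) = -4440 - \left(-3 + 9^{2} - 29\right) = -4440 - \left(-3 + 81 - 29\right) = -4440 - 49 = -4489$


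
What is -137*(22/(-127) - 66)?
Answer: 1151348/127 ≈ 9065.7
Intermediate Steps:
-137*(22/(-127) - 66) = -137*(22*(-1/127) - 66) = -137*(-22/127 - 66) = -137*(-8404/127) = 1151348/127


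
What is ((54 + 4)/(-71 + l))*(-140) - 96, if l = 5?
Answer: 892/33 ≈ 27.030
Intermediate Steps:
((54 + 4)/(-71 + l))*(-140) - 96 = ((54 + 4)/(-71 + 5))*(-140) - 96 = (58/(-66))*(-140) - 96 = (58*(-1/66))*(-140) - 96 = -29/33*(-140) - 96 = 4060/33 - 96 = 892/33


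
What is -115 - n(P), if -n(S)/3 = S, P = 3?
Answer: -106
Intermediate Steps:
n(S) = -3*S
-115 - n(P) = -115 - (-3)*3 = -115 - 1*(-9) = -115 + 9 = -106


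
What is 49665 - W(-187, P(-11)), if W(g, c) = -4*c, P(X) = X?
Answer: 49621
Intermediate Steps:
49665 - W(-187, P(-11)) = 49665 - (-4)*(-11) = 49665 - 1*44 = 49665 - 44 = 49621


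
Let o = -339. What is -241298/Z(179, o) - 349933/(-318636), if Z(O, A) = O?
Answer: -76823591521/57035844 ≈ -1346.9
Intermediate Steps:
-241298/Z(179, o) - 349933/(-318636) = -241298/179 - 349933/(-318636) = -241298*1/179 - 349933*(-1/318636) = -241298/179 + 349933/318636 = -76823591521/57035844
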